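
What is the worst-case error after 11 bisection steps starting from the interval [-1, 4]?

Bisection error bound: |error| ≤ (b-a)/2^n
|error| ≤ (4 - (-1))/2^11 = 5/2^11
|error| ≤ 0.0024414062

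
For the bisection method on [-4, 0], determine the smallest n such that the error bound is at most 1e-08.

We need (b-a)/2^n ≤ 1e-08
(0 - (-4))/2^n ≤ 1e-08
4/2^n ≤ 1e-08
2^n ≥ 400000000
n ≥ log₂(400000000) = 28.58
n ≥ 29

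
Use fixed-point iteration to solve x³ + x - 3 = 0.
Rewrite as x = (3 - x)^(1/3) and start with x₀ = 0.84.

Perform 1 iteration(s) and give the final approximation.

Equation: x³ + x - 3 = 0
Fixed-point form: x = (3 - x)^(1/3)
x₀ = 0.84

x_1 = g(0.840000) = 1.292661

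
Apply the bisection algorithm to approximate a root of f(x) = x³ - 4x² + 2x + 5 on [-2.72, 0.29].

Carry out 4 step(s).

f(x) = x³ - 4x² + 2x + 5
Initial interval: [-2.72, 0.29]

Iteration 1:
  c_1 = (-2.720000 + 0.290000)/2 = -1.215000
  f(c_1) = f(-1.215000) = -5.128513
  f(a) × f(c) ≥ 0, new interval: [-1.215000, 0.290000]
Iteration 2:
  c_2 = (-1.215000 + 0.290000)/2 = -0.462500
  f(c_2) = f(-0.462500) = 3.120443
  f(a) × f(c) < 0, new interval: [-1.215000, -0.462500]
Iteration 3:
  c_3 = (-1.215000 + (-0.462500))/2 = -0.838750
  f(c_3) = f(-0.838750) = -0.081568
  f(a) × f(c) ≥ 0, new interval: [-0.838750, -0.462500]
Iteration 4:
  c_4 = (-0.838750 + (-0.462500))/2 = -0.650625
  f(c_4) = f(-0.650625) = 1.730080
  f(a) × f(c) < 0, new interval: [-0.838750, -0.650625]

After 4 iteration(s), the approximation is c_4 = -0.650625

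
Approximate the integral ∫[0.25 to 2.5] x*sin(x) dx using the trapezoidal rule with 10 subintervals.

f(x) = x*sin(x)
a = 0.25, b = 2.5, n = 10
h = (b - a)/n = 0.225000

Trapezoidal rule: (h/2)[f(x₀) + 2f(x₁) + 2f(x₂) + ... + f(xₙ)]

x_0 = 0.2500, f(x_0) = 0.061851, coefficient = 1
x_1 = 0.4750, f(x_1) = 0.217236, coefficient = 2
x_2 = 0.7000, f(x_2) = 0.450952, coefficient = 2
x_3 = 0.9250, f(x_3) = 0.738724, coefficient = 2
x_4 = 1.1500, f(x_4) = 1.049679, coefficient = 2
x_5 = 1.3750, f(x_5) = 1.348728, coefficient = 2
x_6 = 1.6000, f(x_6) = 1.599318, coefficient = 2
x_7 = 1.8250, f(x_7) = 1.766352, coefficient = 2
x_8 = 2.0500, f(x_8) = 1.819093, coefficient = 2
x_9 = 2.2750, f(x_9) = 1.733840, coefficient = 2
x_10 = 2.5000, f(x_10) = 1.496180, coefficient = 1

I ≈ (0.225000/2) × 23.005873 = 2.588161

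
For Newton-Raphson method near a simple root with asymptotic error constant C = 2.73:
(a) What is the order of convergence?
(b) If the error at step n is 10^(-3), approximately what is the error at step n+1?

(a) Newton-Raphson has quadratic (order 2) convergence near simple roots.
    This means |e_{n+1}| ≈ C|e_n|².

(b) With |e_n| = 10^(-3) and C = 2.73:
    |e_{n+1}| ≈ 2.73 × (10^(-3))² = 2.73 × 10^(-6)

(a) 2 (quadratic); (b) |e_{n+1}| ≈ 2.730e-06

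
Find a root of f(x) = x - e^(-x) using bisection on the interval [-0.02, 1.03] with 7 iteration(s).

f(x) = x - e^(-x)
Initial interval: [-0.02, 1.03]

Iteration 1:
  c_1 = (-0.020000 + 1.030000)/2 = 0.505000
  f(c_1) = f(0.505000) = -0.098506
  f(a) × f(c) ≥ 0, new interval: [0.505000, 1.030000]
Iteration 2:
  c_2 = (0.505000 + 1.030000)/2 = 0.767500
  f(c_2) = f(0.767500) = 0.303328
  f(a) × f(c) < 0, new interval: [0.505000, 0.767500]
Iteration 3:
  c_3 = (0.505000 + 0.767500)/2 = 0.636250
  f(c_3) = f(0.636250) = 0.106977
  f(a) × f(c) < 0, new interval: [0.505000, 0.636250]
Iteration 4:
  c_4 = (0.505000 + 0.636250)/2 = 0.570625
  f(c_4) = f(0.570625) = 0.005453
  f(a) × f(c) < 0, new interval: [0.505000, 0.570625]
Iteration 5:
  c_5 = (0.505000 + 0.570625)/2 = 0.537813
  f(c_5) = f(0.537813) = -0.046212
  f(a) × f(c) ≥ 0, new interval: [0.537813, 0.570625]
Iteration 6:
  c_6 = (0.537813 + 0.570625)/2 = 0.554219
  f(c_6) = f(0.554219) = -0.020302
  f(a) × f(c) ≥ 0, new interval: [0.554219, 0.570625]
Iteration 7:
  c_7 = (0.554219 + 0.570625)/2 = 0.562422
  f(c_7) = f(0.562422) = -0.007405
  f(a) × f(c) ≥ 0, new interval: [0.562422, 0.570625]

After 7 iteration(s), the approximation is c_7 = 0.562422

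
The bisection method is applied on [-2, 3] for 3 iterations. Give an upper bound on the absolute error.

Bisection error bound: |error| ≤ (b-a)/2^n
|error| ≤ (3 - (-2))/2^3 = 5/2^3
|error| ≤ 0.6250000000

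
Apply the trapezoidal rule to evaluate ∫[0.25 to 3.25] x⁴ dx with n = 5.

f(x) = x⁴
a = 0.25, b = 3.25, n = 5
h = (b - a)/n = 0.600000

Trapezoidal rule: (h/2)[f(x₀) + 2f(x₁) + 2f(x₂) + ... + f(xₙ)]

x_0 = 0.2500, f(x_0) = 0.003906, coefficient = 1
x_1 = 0.8500, f(x_1) = 0.522006, coefficient = 2
x_2 = 1.4500, f(x_2) = 4.420506, coefficient = 2
x_3 = 2.0500, f(x_3) = 17.661006, coefficient = 2
x_4 = 2.6500, f(x_4) = 49.315506, coefficient = 2
x_5 = 3.2500, f(x_5) = 111.566406, coefficient = 1

I ≈ (0.600000/2) × 255.408362 = 76.622509
Exact value: 72.517969
Error: 4.104540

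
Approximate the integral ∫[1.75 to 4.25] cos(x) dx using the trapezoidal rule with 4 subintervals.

f(x) = cos(x)
a = 1.75, b = 4.25, n = 4
h = (b - a)/n = 0.625000

Trapezoidal rule: (h/2)[f(x₀) + 2f(x₁) + 2f(x₂) + ... + f(xₙ)]

x_0 = 1.7500, f(x_0) = -0.178246, coefficient = 1
x_1 = 2.3750, f(x_1) = -0.720278, coefficient = 2
x_2 = 3.0000, f(x_2) = -0.989992, coefficient = 2
x_3 = 3.6250, f(x_3) = -0.885416, coefficient = 2
x_4 = 4.2500, f(x_4) = -0.446087, coefficient = 1

I ≈ (0.625000/2) × -5.815708 = -1.817409
Exact value: -1.878975
Error: 0.061567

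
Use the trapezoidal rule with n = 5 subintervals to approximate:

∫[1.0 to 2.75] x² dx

f(x) = x²
a = 1.0, b = 2.75, n = 5
h = (b - a)/n = 0.350000

Trapezoidal rule: (h/2)[f(x₀) + 2f(x₁) + 2f(x₂) + ... + f(xₙ)]

x_0 = 1.0000, f(x_0) = 1.000000, coefficient = 1
x_1 = 1.3500, f(x_1) = 1.822500, coefficient = 2
x_2 = 1.7000, f(x_2) = 2.890000, coefficient = 2
x_3 = 2.0500, f(x_3) = 4.202500, coefficient = 2
x_4 = 2.4000, f(x_4) = 5.760000, coefficient = 2
x_5 = 2.7500, f(x_5) = 7.562500, coefficient = 1

I ≈ (0.350000/2) × 37.912500 = 6.634687
Exact value: 6.598958
Error: 0.035729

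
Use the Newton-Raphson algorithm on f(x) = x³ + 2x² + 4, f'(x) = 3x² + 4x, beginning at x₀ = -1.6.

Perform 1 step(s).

f(x) = x³ + 2x² + 4
f'(x) = 3x² + 4x
x₀ = -1.6

Newton-Raphson formula: x_{n+1} = x_n - f(x_n)/f'(x_n)

Iteration 1:
  f(-1.600000) = 5.024000
  f'(-1.600000) = 1.280000
  x_1 = -1.600000 - 5.024000/1.280000 = -5.525000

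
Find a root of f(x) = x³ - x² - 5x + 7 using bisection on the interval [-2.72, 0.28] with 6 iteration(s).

f(x) = x³ - x² - 5x + 7
Initial interval: [-2.72, 0.28]

Iteration 1:
  c_1 = (-2.720000 + 0.280000)/2 = -1.220000
  f(c_1) = f(-1.220000) = 9.795752
  f(a) × f(c) < 0, new interval: [-2.720000, -1.220000]
Iteration 2:
  c_2 = (-2.720000 + (-1.220000))/2 = -1.970000
  f(c_2) = f(-1.970000) = 5.323727
  f(a) × f(c) < 0, new interval: [-2.720000, -1.970000]
Iteration 3:
  c_3 = (-2.720000 + (-1.970000))/2 = -2.345000
  f(c_3) = f(-2.345000) = 0.330761
  f(a) × f(c) < 0, new interval: [-2.720000, -2.345000]
Iteration 4:
  c_4 = (-2.720000 + (-2.345000))/2 = -2.532500
  f(c_4) = f(-2.532500) = -2.993387
  f(a) × f(c) ≥ 0, new interval: [-2.532500, -2.345000]
Iteration 5:
  c_5 = (-2.532500 + (-2.345000))/2 = -2.438750
  f(c_5) = f(-2.438750) = -1.258221
  f(a) × f(c) ≥ 0, new interval: [-2.438750, -2.345000]
Iteration 6:
  c_6 = (-2.438750 + (-2.345000))/2 = -2.391875
  f(c_6) = f(-2.391875) = -0.445766
  f(a) × f(c) ≥ 0, new interval: [-2.391875, -2.345000]

After 6 iteration(s), the approximation is c_6 = -2.391875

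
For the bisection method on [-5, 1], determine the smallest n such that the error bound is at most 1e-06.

We need (b-a)/2^n ≤ 1e-06
(1 - (-5))/2^n ≤ 1e-06
6/2^n ≤ 1e-06
2^n ≥ 6000000
n ≥ log₂(6000000) = 22.52
n ≥ 23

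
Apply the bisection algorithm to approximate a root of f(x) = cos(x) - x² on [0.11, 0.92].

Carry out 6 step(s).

f(x) = cos(x) - x²
Initial interval: [0.11, 0.92]

Iteration 1:
  c_1 = (0.110000 + 0.920000)/2 = 0.515000
  f(c_1) = f(0.515000) = 0.605068
  f(a) × f(c) ≥ 0, new interval: [0.515000, 0.920000]
Iteration 2:
  c_2 = (0.515000 + 0.920000)/2 = 0.717500
  f(c_2) = f(0.717500) = 0.238646
  f(a) × f(c) ≥ 0, new interval: [0.717500, 0.920000]
Iteration 3:
  c_3 = (0.717500 + 0.920000)/2 = 0.818750
  f(c_3) = f(0.818750) = 0.012783
  f(a) × f(c) ≥ 0, new interval: [0.818750, 0.920000]
Iteration 4:
  c_4 = (0.818750 + 0.920000)/2 = 0.869375
  f(c_4) = f(0.869375) = -0.110509
  f(a) × f(c) < 0, new interval: [0.818750, 0.869375]
Iteration 5:
  c_5 = (0.818750 + 0.869375)/2 = 0.844063
  f(c_5) = f(0.844063) = -0.048009
  f(a) × f(c) < 0, new interval: [0.818750, 0.844063]
Iteration 6:
  c_6 = (0.818750 + 0.844063)/2 = 0.831406
  f(c_6) = f(0.831406) = -0.017399
  f(a) × f(c) < 0, new interval: [0.818750, 0.831406]

After 6 iteration(s), the approximation is c_6 = 0.831406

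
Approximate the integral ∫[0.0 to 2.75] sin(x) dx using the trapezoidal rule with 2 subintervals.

f(x) = sin(x)
a = 0.0, b = 2.75, n = 2
h = (b - a)/n = 1.375000

Trapezoidal rule: (h/2)[f(x₀) + 2f(x₁) + 2f(x₂) + ... + f(xₙ)]

x_0 = 0.0000, f(x_0) = 0.000000, coefficient = 1
x_1 = 1.3750, f(x_1) = 0.980893, coefficient = 2
x_2 = 2.7500, f(x_2) = 0.381661, coefficient = 1

I ≈ (1.375000/2) × 2.343447 = 1.611120
Exact value: 1.924302
Error: 0.313182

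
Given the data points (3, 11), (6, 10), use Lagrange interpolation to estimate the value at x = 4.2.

Lagrange interpolation formula:
P(x) = Σ yᵢ × Lᵢ(x)
where Lᵢ(x) = Π_{j≠i} (x - xⱼ)/(xᵢ - xⱼ)

L_0(4.2) = (4.2 - 6)/(3 - 6) = 0.600000
L_1(4.2) = (4.2 - 3)/(6 - 3) = 0.400000

P(4.2) = 11×L_0(4.2) + 10×L_1(4.2)
P(4.2) = 10.600000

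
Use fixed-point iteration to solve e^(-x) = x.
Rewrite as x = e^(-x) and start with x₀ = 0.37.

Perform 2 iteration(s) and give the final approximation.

Equation: e^(-x) = x
Fixed-point form: x = e^(-x)
x₀ = 0.37

x_1 = g(0.370000) = 0.690734
x_2 = g(0.690734) = 0.501208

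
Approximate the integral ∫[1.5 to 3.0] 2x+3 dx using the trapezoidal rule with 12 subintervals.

f(x) = 2x+3
a = 1.5, b = 3.0, n = 12
h = (b - a)/n = 0.125000

Trapezoidal rule: (h/2)[f(x₀) + 2f(x₁) + 2f(x₂) + ... + f(xₙ)]

x_0 = 1.5000, f(x_0) = 6.000000, coefficient = 1
x_1 = 1.6250, f(x_1) = 6.250000, coefficient = 2
x_2 = 1.7500, f(x_2) = 6.500000, coefficient = 2
x_3 = 1.8750, f(x_3) = 6.750000, coefficient = 2
x_4 = 2.0000, f(x_4) = 7.000000, coefficient = 2
x_5 = 2.1250, f(x_5) = 7.250000, coefficient = 2
x_6 = 2.2500, f(x_6) = 7.500000, coefficient = 2
x_7 = 2.3750, f(x_7) = 7.750000, coefficient = 2
x_8 = 2.5000, f(x_8) = 8.000000, coefficient = 2
x_9 = 2.6250, f(x_9) = 8.250000, coefficient = 2
x_10 = 2.7500, f(x_10) = 8.500000, coefficient = 2
x_11 = 2.8750, f(x_11) = 8.750000, coefficient = 2
x_12 = 3.0000, f(x_12) = 9.000000, coefficient = 1

I ≈ (0.125000/2) × 180.000000 = 11.250000
Exact value: 11.250000
Error: 0.000000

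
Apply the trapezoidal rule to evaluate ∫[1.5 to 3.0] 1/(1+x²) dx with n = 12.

f(x) = 1/(1+x²)
a = 1.5, b = 3.0, n = 12
h = (b - a)/n = 0.125000

Trapezoidal rule: (h/2)[f(x₀) + 2f(x₁) + 2f(x₂) + ... + f(xₙ)]

x_0 = 1.5000, f(x_0) = 0.307692, coefficient = 1
x_1 = 1.6250, f(x_1) = 0.274678, coefficient = 2
x_2 = 1.7500, f(x_2) = 0.246154, coefficient = 2
x_3 = 1.8750, f(x_3) = 0.221453, coefficient = 2
x_4 = 2.0000, f(x_4) = 0.200000, coefficient = 2
x_5 = 2.1250, f(x_5) = 0.181303, coefficient = 2
x_6 = 2.2500, f(x_6) = 0.164948, coefficient = 2
x_7 = 2.3750, f(x_7) = 0.150588, coefficient = 2
x_8 = 2.5000, f(x_8) = 0.137931, coefficient = 2
x_9 = 2.6250, f(x_9) = 0.126733, coefficient = 2
x_10 = 2.7500, f(x_10) = 0.116788, coefficient = 2
x_11 = 2.8750, f(x_11) = 0.107926, coefficient = 2
x_12 = 3.0000, f(x_12) = 0.100000, coefficient = 1

I ≈ (0.125000/2) × 4.264698 = 0.266544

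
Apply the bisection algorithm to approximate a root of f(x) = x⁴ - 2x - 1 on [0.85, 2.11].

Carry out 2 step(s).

f(x) = x⁴ - 2x - 1
Initial interval: [0.85, 2.11]

Iteration 1:
  c_1 = (0.850000 + 2.110000)/2 = 1.480000
  f(c_1) = f(1.480000) = 0.837852
  f(a) × f(c) < 0, new interval: [0.850000, 1.480000]
Iteration 2:
  c_2 = (0.850000 + 1.480000)/2 = 1.165000
  f(c_2) = f(1.165000) = -1.487940
  f(a) × f(c) ≥ 0, new interval: [1.165000, 1.480000]

After 2 iteration(s), the approximation is c_2 = 1.165000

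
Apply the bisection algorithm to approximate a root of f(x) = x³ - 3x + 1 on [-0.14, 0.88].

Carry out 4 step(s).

f(x) = x³ - 3x + 1
Initial interval: [-0.14, 0.88]

Iteration 1:
  c_1 = (-0.140000 + 0.880000)/2 = 0.370000
  f(c_1) = f(0.370000) = -0.059347
  f(a) × f(c) < 0, new interval: [-0.140000, 0.370000]
Iteration 2:
  c_2 = (-0.140000 + 0.370000)/2 = 0.115000
  f(c_2) = f(0.115000) = 0.656521
  f(a) × f(c) ≥ 0, new interval: [0.115000, 0.370000]
Iteration 3:
  c_3 = (0.115000 + 0.370000)/2 = 0.242500
  f(c_3) = f(0.242500) = 0.286761
  f(a) × f(c) ≥ 0, new interval: [0.242500, 0.370000]
Iteration 4:
  c_4 = (0.242500 + 0.370000)/2 = 0.306250
  f(c_4) = f(0.306250) = 0.109973
  f(a) × f(c) ≥ 0, new interval: [0.306250, 0.370000]

After 4 iteration(s), the approximation is c_4 = 0.306250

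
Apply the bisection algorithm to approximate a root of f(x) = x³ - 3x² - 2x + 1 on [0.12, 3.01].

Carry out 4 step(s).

f(x) = x³ - 3x² - 2x + 1
Initial interval: [0.12, 3.01]

Iteration 1:
  c_1 = (0.120000 + 3.010000)/2 = 1.565000
  f(c_1) = f(1.565000) = -5.644638
  f(a) × f(c) < 0, new interval: [0.120000, 1.565000]
Iteration 2:
  c_2 = (0.120000 + 1.565000)/2 = 0.842500
  f(c_2) = f(0.842500) = -2.216407
  f(a) × f(c) < 0, new interval: [0.120000, 0.842500]
Iteration 3:
  c_3 = (0.120000 + 0.842500)/2 = 0.481250
  f(c_3) = f(0.481250) = -0.545846
  f(a) × f(c) < 0, new interval: [0.120000, 0.481250]
Iteration 4:
  c_4 = (0.120000 + 0.481250)/2 = 0.300625
  f(c_4) = f(0.300625) = 0.154793
  f(a) × f(c) ≥ 0, new interval: [0.300625, 0.481250]

After 4 iteration(s), the approximation is c_4 = 0.300625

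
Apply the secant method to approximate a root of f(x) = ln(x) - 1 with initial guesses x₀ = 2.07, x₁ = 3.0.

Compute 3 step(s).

f(x) = ln(x) - 1
x₀ = 2.07, x₁ = 3.0

Secant formula: x_{n+1} = x_n - f(x_n)(x_n - x_{n-1})/(f(x_n) - f(x_{n-1}))

Iteration 1:
  f(2.070000) = -0.272451
  f(3.000000) = 0.098612
  x_2 = 3.000000 - 0.098612×(3.000000 - 2.070000)/(0.098612 - (-0.272451))
       = 2.752847
Iteration 2:
  f(3.000000) = 0.098612
  f(2.752847) = 0.012636
  x_3 = 2.752847 - 0.012636×(2.752847 - 3.000000)/(0.012636 - 0.098612)
       = 2.716524
Iteration 3:
  f(2.752847) = 0.012636
  f(2.716524) = -0.000647
  x_4 = 2.716524 - (-0.000647)×(2.716524 - 2.752847)/(-0.000647 - 0.012636)
       = 2.718293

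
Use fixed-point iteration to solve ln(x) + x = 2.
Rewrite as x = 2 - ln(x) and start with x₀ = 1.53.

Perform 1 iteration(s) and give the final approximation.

Equation: ln(x) + x = 2
Fixed-point form: x = 2 - ln(x)
x₀ = 1.53

x_1 = g(1.530000) = 1.574732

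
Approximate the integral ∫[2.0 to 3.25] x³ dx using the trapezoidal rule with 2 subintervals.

f(x) = x³
a = 2.0, b = 3.25, n = 2
h = (b - a)/n = 0.625000

Trapezoidal rule: (h/2)[f(x₀) + 2f(x₁) + 2f(x₂) + ... + f(xₙ)]

x_0 = 2.0000, f(x_0) = 8.000000, coefficient = 1
x_1 = 2.6250, f(x_1) = 18.087891, coefficient = 2
x_2 = 3.2500, f(x_2) = 34.328125, coefficient = 1

I ≈ (0.625000/2) × 78.503906 = 24.532471
Exact value: 23.891602
Error: 0.640869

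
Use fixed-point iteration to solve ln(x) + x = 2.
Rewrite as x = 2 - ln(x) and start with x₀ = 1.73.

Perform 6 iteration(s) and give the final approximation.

Equation: ln(x) + x = 2
Fixed-point form: x = 2 - ln(x)
x₀ = 1.73

x_1 = g(1.730000) = 1.451879
x_2 = g(1.451879) = 1.627142
x_3 = g(1.627142) = 1.513175
x_4 = g(1.513175) = 1.585790
x_5 = g(1.585790) = 1.538917
x_6 = g(1.538917) = 1.568921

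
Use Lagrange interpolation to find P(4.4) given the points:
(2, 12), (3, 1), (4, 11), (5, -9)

Lagrange interpolation formula:
P(x) = Σ yᵢ × Lᵢ(x)
where Lᵢ(x) = Π_{j≠i} (x - xⱼ)/(xᵢ - xⱼ)

L_0(4.4) = (4.4 - 3)/(2 - 3) × (4.4 - 4)/(2 - 4) × (4.4 - 5)/(2 - 5) = 0.056000
L_1(4.4) = (4.4 - 2)/(3 - 2) × (4.4 - 4)/(3 - 4) × (4.4 - 5)/(3 - 5) = -0.288000
L_2(4.4) = (4.4 - 2)/(4 - 2) × (4.4 - 3)/(4 - 3) × (4.4 - 5)/(4 - 5) = 1.008000
L_3(4.4) = (4.4 - 2)/(5 - 2) × (4.4 - 3)/(5 - 3) × (4.4 - 4)/(5 - 4) = 0.224000

P(4.4) = 12×L_0(4.4) + 1×L_1(4.4) + 11×L_2(4.4) + (-9)×L_3(4.4)
P(4.4) = 9.456000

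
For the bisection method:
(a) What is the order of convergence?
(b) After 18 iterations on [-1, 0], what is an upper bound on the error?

(a) Bisection has linear (order 1) convergence; the error is halved each step.

(b) Error bound = (b-a)/2^n = (0 - (-1))/2^{18}
    = 1/2^{18}

(a) 1 (linear); (b) error ≤ 3.81e-06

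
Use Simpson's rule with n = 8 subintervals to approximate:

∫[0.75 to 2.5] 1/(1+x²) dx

f(x) = 1/(1+x²)
a = 0.75, b = 2.5, n = 8
h = (b - a)/n = 0.218750

Simpson's rule: (h/3)[f(x₀) + 4f(x₁) + 2f(x₂) + ... + f(xₙ)]

x_0 = 0.7500, f(x_0) = 0.640000, coefficient = 1
x_1 = 0.9688, f(x_1) = 0.515869, coefficient = 4
x_2 = 1.1875, f(x_2) = 0.414911, coefficient = 2
x_3 = 1.4062, f(x_3) = 0.335848, coefficient = 4
x_4 = 1.6250, f(x_4) = 0.274678, coefficient = 2
x_5 = 1.8438, f(x_5) = 0.227303, coefficient = 4
x_6 = 2.0625, f(x_6) = 0.190335, coefficient = 2
x_7 = 2.2812, f(x_7) = 0.161184, coefficient = 4
x_8 = 2.5000, f(x_8) = 0.137931, coefficient = 1

I ≈ (0.218750/3) × 7.498592 = 0.546772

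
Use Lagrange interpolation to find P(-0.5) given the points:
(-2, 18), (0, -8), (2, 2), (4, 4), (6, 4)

Lagrange interpolation formula:
P(x) = Σ yᵢ × Lᵢ(x)
where Lᵢ(x) = Π_{j≠i} (x - xⱼ)/(xᵢ - xⱼ)

L_0(-0.5) = (-0.5 - 0)/(-2 - 0) × (-0.5 - 2)/(-2 - 2) × (-0.5 - 4)/(-2 - 4) × (-0.5 - 6)/(-2 - 6) = 0.095215
L_1(-0.5) = (-0.5 - (-2))/(0 - (-2)) × (-0.5 - 2)/(0 - 2) × (-0.5 - 4)/(0 - 4) × (-0.5 - 6)/(0 - 6) = 1.142578
L_2(-0.5) = (-0.5 - (-2))/(2 - (-2)) × (-0.5 - 0)/(2 - 0) × (-0.5 - 4)/(2 - 4) × (-0.5 - 6)/(2 - 6) = -0.342773
L_3(-0.5) = (-0.5 - (-2))/(4 - (-2)) × (-0.5 - 0)/(4 - 0) × (-0.5 - 2)/(4 - 2) × (-0.5 - 6)/(4 - 6) = 0.126953
L_4(-0.5) = (-0.5 - (-2))/(6 - (-2)) × (-0.5 - 0)/(6 - 0) × (-0.5 - 2)/(6 - 2) × (-0.5 - 4)/(6 - 4) = -0.021973

P(-0.5) = 18×L_0(-0.5) + (-8)×L_1(-0.5) + 2×L_2(-0.5) + 4×L_3(-0.5) + 4×L_4(-0.5)
P(-0.5) = -7.692383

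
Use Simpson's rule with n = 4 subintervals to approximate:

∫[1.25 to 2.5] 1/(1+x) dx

f(x) = 1/(1+x)
a = 1.25, b = 2.5, n = 4
h = (b - a)/n = 0.312500

Simpson's rule: (h/3)[f(x₀) + 4f(x₁) + 2f(x₂) + ... + f(xₙ)]

x_0 = 1.2500, f(x_0) = 0.444444, coefficient = 1
x_1 = 1.5625, f(x_1) = 0.390244, coefficient = 4
x_2 = 1.8750, f(x_2) = 0.347826, coefficient = 2
x_3 = 2.1875, f(x_3) = 0.313725, coefficient = 4
x_4 = 2.5000, f(x_4) = 0.285714, coefficient = 1

I ≈ (0.312500/3) × 4.241688 = 0.441843
Exact value: 0.441833
Error: 0.000010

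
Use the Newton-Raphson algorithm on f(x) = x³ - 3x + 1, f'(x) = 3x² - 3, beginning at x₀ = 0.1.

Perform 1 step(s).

f(x) = x³ - 3x + 1
f'(x) = 3x² - 3
x₀ = 0.1

Newton-Raphson formula: x_{n+1} = x_n - f(x_n)/f'(x_n)

Iteration 1:
  f(0.100000) = 0.701000
  f'(0.100000) = -2.970000
  x_1 = 0.100000 - 0.701000/(-2.970000) = 0.336027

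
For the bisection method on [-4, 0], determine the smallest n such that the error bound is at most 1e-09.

We need (b-a)/2^n ≤ 1e-09
(0 - (-4))/2^n ≤ 1e-09
4/2^n ≤ 1e-09
2^n ≥ 4000000000
n ≥ log₂(4000000000) = 31.90
n ≥ 32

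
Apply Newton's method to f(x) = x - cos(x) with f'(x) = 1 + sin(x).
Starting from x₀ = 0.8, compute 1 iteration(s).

f(x) = x - cos(x)
f'(x) = 1 + sin(x)
x₀ = 0.8

Newton-Raphson formula: x_{n+1} = x_n - f(x_n)/f'(x_n)

Iteration 1:
  f(0.800000) = 0.103293
  f'(0.800000) = 1.717356
  x_1 = 0.800000 - 0.103293/1.717356 = 0.739853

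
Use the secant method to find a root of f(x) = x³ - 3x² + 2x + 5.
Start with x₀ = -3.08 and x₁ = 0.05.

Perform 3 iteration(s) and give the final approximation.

f(x) = x³ - 3x² + 2x + 5
x₀ = -3.08, x₁ = 0.05

Secant formula: x_{n+1} = x_n - f(x_n)(x_n - x_{n-1})/(f(x_n) - f(x_{n-1}))

Iteration 1:
  f(-3.080000) = -58.837312
  f(0.050000) = 5.092625
  x_2 = 0.050000 - 5.092625×(0.050000 - (-3.080000))/(5.092625 - (-58.837312))
       = -0.199334
Iteration 2:
  f(0.050000) = 5.092625
  f(-0.199334) = 4.474209
  x_3 = -0.199334 - 4.474209×(-0.199334 - 0.050000)/(4.474209 - 5.092625)
       = -2.003254
Iteration 3:
  f(-0.199334) = 4.474209
  f(-2.003254) = -19.084710
  x_4 = -2.003254 - (-19.084710)×(-2.003254 - (-0.199334))/(-19.084710 - 4.474209)
       = -0.541927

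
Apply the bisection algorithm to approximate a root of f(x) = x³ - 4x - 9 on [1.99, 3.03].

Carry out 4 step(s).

f(x) = x³ - 4x - 9
Initial interval: [1.99, 3.03]

Iteration 1:
  c_1 = (1.990000 + 3.030000)/2 = 2.510000
  f(c_1) = f(2.510000) = -3.226749
  f(a) × f(c) ≥ 0, new interval: [2.510000, 3.030000]
Iteration 2:
  c_2 = (2.510000 + 3.030000)/2 = 2.770000
  f(c_2) = f(2.770000) = 1.173933
  f(a) × f(c) < 0, new interval: [2.510000, 2.770000]
Iteration 3:
  c_3 = (2.510000 + 2.770000)/2 = 2.640000
  f(c_3) = f(2.640000) = -1.160256
  f(a) × f(c) ≥ 0, new interval: [2.640000, 2.770000]
Iteration 4:
  c_4 = (2.640000 + 2.770000)/2 = 2.705000
  f(c_4) = f(2.705000) = -0.027447
  f(a) × f(c) ≥ 0, new interval: [2.705000, 2.770000]

After 4 iteration(s), the approximation is c_4 = 2.705000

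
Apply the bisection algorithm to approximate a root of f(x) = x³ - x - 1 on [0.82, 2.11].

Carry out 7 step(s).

f(x) = x³ - x - 1
Initial interval: [0.82, 2.11]

Iteration 1:
  c_1 = (0.820000 + 2.110000)/2 = 1.465000
  f(c_1) = f(1.465000) = 0.679220
  f(a) × f(c) < 0, new interval: [0.820000, 1.465000]
Iteration 2:
  c_2 = (0.820000 + 1.465000)/2 = 1.142500
  f(c_2) = f(1.142500) = -0.651188
  f(a) × f(c) ≥ 0, new interval: [1.142500, 1.465000]
Iteration 3:
  c_3 = (1.142500 + 1.465000)/2 = 1.303750
  f(c_3) = f(1.303750) = -0.087683
  f(a) × f(c) ≥ 0, new interval: [1.303750, 1.465000]
Iteration 4:
  c_4 = (1.303750 + 1.465000)/2 = 1.384375
  f(c_4) = f(1.384375) = 0.268772
  f(a) × f(c) < 0, new interval: [1.303750, 1.384375]
Iteration 5:
  c_5 = (1.303750 + 1.384375)/2 = 1.344062
  f(c_5) = f(1.344062) = 0.083992
  f(a) × f(c) < 0, new interval: [1.303750, 1.344062]
Iteration 6:
  c_6 = (1.303750 + 1.344062)/2 = 1.323906
  f(c_6) = f(1.323906) = -0.003459
  f(a) × f(c) ≥ 0, new interval: [1.323906, 1.344062]
Iteration 7:
  c_7 = (1.323906 + 1.344062)/2 = 1.333984
  f(c_7) = f(1.333984) = 0.039860
  f(a) × f(c) < 0, new interval: [1.323906, 1.333984]

After 7 iteration(s), the approximation is c_7 = 1.333984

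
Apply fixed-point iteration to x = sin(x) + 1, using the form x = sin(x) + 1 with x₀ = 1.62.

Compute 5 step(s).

Equation: x = sin(x) + 1
Fixed-point form: x = sin(x) + 1
x₀ = 1.62

x_1 = g(1.620000) = 1.998790
x_2 = g(1.998790) = 1.909800
x_3 = g(1.909800) = 1.943086
x_4 = g(1.943086) = 1.931497
x_5 = g(1.931497) = 1.935650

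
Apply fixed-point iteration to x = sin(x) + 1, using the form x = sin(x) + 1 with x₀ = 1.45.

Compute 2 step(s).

Equation: x = sin(x) + 1
Fixed-point form: x = sin(x) + 1
x₀ = 1.45

x_1 = g(1.450000) = 1.992713
x_2 = g(1.992713) = 1.912306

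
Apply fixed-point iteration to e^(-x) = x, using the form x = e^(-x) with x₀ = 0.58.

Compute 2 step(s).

Equation: e^(-x) = x
Fixed-point form: x = e^(-x)
x₀ = 0.58

x_1 = g(0.580000) = 0.559898
x_2 = g(0.559898) = 0.571267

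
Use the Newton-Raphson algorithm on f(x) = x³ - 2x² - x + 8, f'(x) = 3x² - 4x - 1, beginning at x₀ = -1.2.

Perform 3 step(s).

f(x) = x³ - 2x² - x + 8
f'(x) = 3x² - 4x - 1
x₀ = -1.2

Newton-Raphson formula: x_{n+1} = x_n - f(x_n)/f'(x_n)

Iteration 1:
  f(-1.200000) = 4.592000
  f'(-1.200000) = 8.120000
  x_1 = -1.200000 - 4.592000/8.120000 = -1.765517
Iteration 2:
  f(-1.765517) = -1.971793
  f'(-1.765517) = 15.413222
  x_2 = -1.765517 - (-1.971793)/15.413222 = -1.637589
Iteration 3:
  f(-1.637589) = -0.117320
  f'(-1.637589) = 13.595444
  x_3 = -1.637589 - (-0.117320)/13.595444 = -1.628959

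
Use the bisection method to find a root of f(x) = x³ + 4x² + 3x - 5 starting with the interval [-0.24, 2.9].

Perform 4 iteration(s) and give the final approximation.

f(x) = x³ + 4x² + 3x - 5
Initial interval: [-0.24, 2.9]

Iteration 1:
  c_1 = (-0.240000 + 2.900000)/2 = 1.330000
  f(c_1) = f(1.330000) = 8.418237
  f(a) × f(c) < 0, new interval: [-0.240000, 1.330000]
Iteration 2:
  c_2 = (-0.240000 + 1.330000)/2 = 0.545000
  f(c_2) = f(0.545000) = -2.015021
  f(a) × f(c) ≥ 0, new interval: [0.545000, 1.330000]
Iteration 3:
  c_3 = (0.545000 + 1.330000)/2 = 0.937500
  f(c_3) = f(0.937500) = 2.152100
  f(a) × f(c) < 0, new interval: [0.545000, 0.937500]
Iteration 4:
  c_4 = (0.545000 + 0.937500)/2 = 0.741250
  f(c_4) = f(0.741250) = -0.171163
  f(a) × f(c) ≥ 0, new interval: [0.741250, 0.937500]

After 4 iteration(s), the approximation is c_4 = 0.741250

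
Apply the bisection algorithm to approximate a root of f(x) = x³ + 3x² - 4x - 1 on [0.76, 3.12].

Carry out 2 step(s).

f(x) = x³ + 3x² - 4x - 1
Initial interval: [0.76, 3.12]

Iteration 1:
  c_1 = (0.760000 + 3.120000)/2 = 1.940000
  f(c_1) = f(1.940000) = 9.832184
  f(a) × f(c) < 0, new interval: [0.760000, 1.940000]
Iteration 2:
  c_2 = (0.760000 + 1.940000)/2 = 1.350000
  f(c_2) = f(1.350000) = 1.527875
  f(a) × f(c) < 0, new interval: [0.760000, 1.350000]

After 2 iteration(s), the approximation is c_2 = 1.350000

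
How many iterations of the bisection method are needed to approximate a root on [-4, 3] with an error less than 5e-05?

We need (b-a)/2^n ≤ 5e-05
(3 - (-4))/2^n ≤ 5e-05
7/2^n ≤ 5e-05
2^n ≥ 140000
n ≥ log₂(140000) = 17.10
n ≥ 18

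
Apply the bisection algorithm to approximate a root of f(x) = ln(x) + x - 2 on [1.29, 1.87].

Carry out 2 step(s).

f(x) = ln(x) + x - 2
Initial interval: [1.29, 1.87]

Iteration 1:
  c_1 = (1.290000 + 1.870000)/2 = 1.580000
  f(c_1) = f(1.580000) = 0.037425
  f(a) × f(c) < 0, new interval: [1.290000, 1.580000]
Iteration 2:
  c_2 = (1.290000 + 1.580000)/2 = 1.435000
  f(c_2) = f(1.435000) = -0.203835
  f(a) × f(c) ≥ 0, new interval: [1.435000, 1.580000]

After 2 iteration(s), the approximation is c_2 = 1.435000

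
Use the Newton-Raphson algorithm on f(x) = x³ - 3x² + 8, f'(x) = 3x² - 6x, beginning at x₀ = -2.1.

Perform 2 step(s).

f(x) = x³ - 3x² + 8
f'(x) = 3x² - 6x
x₀ = -2.1

Newton-Raphson formula: x_{n+1} = x_n - f(x_n)/f'(x_n)

Iteration 1:
  f(-2.100000) = -14.491000
  f'(-2.100000) = 25.830000
  x_1 = -2.100000 - (-14.491000)/25.830000 = -1.538986
Iteration 2:
  f(-1.538986) = -2.750483
  f'(-1.538986) = 16.339345
  x_2 = -1.538986 - (-2.750483)/16.339345 = -1.370651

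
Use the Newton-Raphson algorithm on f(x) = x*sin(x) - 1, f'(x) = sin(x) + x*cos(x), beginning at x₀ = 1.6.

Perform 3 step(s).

f(x) = x*sin(x) - 1
f'(x) = sin(x) + x*cos(x)
x₀ = 1.6

Newton-Raphson formula: x_{n+1} = x_n - f(x_n)/f'(x_n)

Iteration 1:
  f(1.600000) = 0.599318
  f'(1.600000) = 0.952854
  x_1 = 1.600000 - 0.599318/0.952854 = 0.971029
Iteration 2:
  f(0.971029) = -0.198448
  f'(0.971029) = 1.373565
  x_2 = 0.971029 - (-0.198448)/1.373565 = 1.115505
Iteration 3:
  f(1.115505) = 0.001872
  f'(1.115505) = 1.388647
  x_3 = 1.115505 - 0.001872/1.388647 = 1.114157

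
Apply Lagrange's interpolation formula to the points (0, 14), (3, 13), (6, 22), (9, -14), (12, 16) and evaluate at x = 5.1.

Lagrange interpolation formula:
P(x) = Σ yᵢ × Lᵢ(x)
where Lᵢ(x) = Π_{j≠i} (x - xⱼ)/(xᵢ - xⱼ)

L_0(5.1) = (5.1 - 3)/(0 - 3) × (5.1 - 6)/(0 - 6) × (5.1 - 9)/(0 - 9) × (5.1 - 12)/(0 - 12) = -0.026163
L_1(5.1) = (5.1 - 0)/(3 - 0) × (5.1 - 6)/(3 - 6) × (5.1 - 9)/(3 - 9) × (5.1 - 12)/(3 - 12) = 0.254150
L_2(5.1) = (5.1 - 0)/(6 - 0) × (5.1 - 3)/(6 - 3) × (5.1 - 9)/(6 - 9) × (5.1 - 12)/(6 - 12) = 0.889525
L_3(5.1) = (5.1 - 0)/(9 - 0) × (5.1 - 3)/(9 - 3) × (5.1 - 6)/(9 - 6) × (5.1 - 12)/(9 - 12) = -0.136850
L_4(5.1) = (5.1 - 0)/(12 - 0) × (5.1 - 3)/(12 - 3) × (5.1 - 6)/(12 - 6) × (5.1 - 9)/(12 - 9) = 0.019338

P(5.1) = 14×L_0(5.1) + 13×L_1(5.1) + 22×L_2(5.1) + (-14)×L_3(5.1) + 16×L_4(5.1)
P(5.1) = 24.732525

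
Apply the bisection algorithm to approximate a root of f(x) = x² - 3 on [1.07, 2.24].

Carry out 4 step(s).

f(x) = x² - 3
Initial interval: [1.07, 2.24]

Iteration 1:
  c_1 = (1.070000 + 2.240000)/2 = 1.655000
  f(c_1) = f(1.655000) = -0.260975
  f(a) × f(c) ≥ 0, new interval: [1.655000, 2.240000]
Iteration 2:
  c_2 = (1.655000 + 2.240000)/2 = 1.947500
  f(c_2) = f(1.947500) = 0.792756
  f(a) × f(c) < 0, new interval: [1.655000, 1.947500]
Iteration 3:
  c_3 = (1.655000 + 1.947500)/2 = 1.801250
  f(c_3) = f(1.801250) = 0.244502
  f(a) × f(c) < 0, new interval: [1.655000, 1.801250]
Iteration 4:
  c_4 = (1.655000 + 1.801250)/2 = 1.728125
  f(c_4) = f(1.728125) = -0.013584
  f(a) × f(c) ≥ 0, new interval: [1.728125, 1.801250]

After 4 iteration(s), the approximation is c_4 = 1.728125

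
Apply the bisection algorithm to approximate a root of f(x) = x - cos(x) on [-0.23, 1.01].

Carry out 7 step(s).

f(x) = x - cos(x)
Initial interval: [-0.23, 1.01]

Iteration 1:
  c_1 = (-0.230000 + 1.010000)/2 = 0.390000
  f(c_1) = f(0.390000) = -0.534909
  f(a) × f(c) ≥ 0, new interval: [0.390000, 1.010000]
Iteration 2:
  c_2 = (0.390000 + 1.010000)/2 = 0.700000
  f(c_2) = f(0.700000) = -0.064842
  f(a) × f(c) ≥ 0, new interval: [0.700000, 1.010000]
Iteration 3:
  c_3 = (0.700000 + 1.010000)/2 = 0.855000
  f(c_3) = f(0.855000) = 0.198781
  f(a) × f(c) < 0, new interval: [0.700000, 0.855000]
Iteration 4:
  c_4 = (0.700000 + 0.855000)/2 = 0.777500
  f(c_4) = f(0.777500) = 0.064830
  f(a) × f(c) < 0, new interval: [0.700000, 0.777500]
Iteration 5:
  c_5 = (0.700000 + 0.777500)/2 = 0.738750
  f(c_5) = f(0.738750) = -0.000561
  f(a) × f(c) ≥ 0, new interval: [0.738750, 0.777500]
Iteration 6:
  c_6 = (0.738750 + 0.777500)/2 = 0.758125
  f(c_6) = f(0.758125) = 0.031999
  f(a) × f(c) < 0, new interval: [0.738750, 0.758125]
Iteration 7:
  c_7 = (0.738750 + 0.758125)/2 = 0.748437
  f(c_7) = f(0.748437) = 0.015684
  f(a) × f(c) < 0, new interval: [0.738750, 0.748437]

After 7 iteration(s), the approximation is c_7 = 0.748437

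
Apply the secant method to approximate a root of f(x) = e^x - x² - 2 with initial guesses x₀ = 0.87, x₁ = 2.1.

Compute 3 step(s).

f(x) = e^x - x² - 2
x₀ = 0.87, x₁ = 2.1

Secant formula: x_{n+1} = x_n - f(x_n)(x_n - x_{n-1})/(f(x_n) - f(x_{n-1}))

Iteration 1:
  f(0.870000) = -0.369989
  f(2.100000) = 1.756170
  x_2 = 2.100000 - 1.756170×(2.100000 - 0.870000)/(1.756170 - (-0.369989))
       = 1.084042
Iteration 2:
  f(2.100000) = 1.756170
  f(1.084042) = -0.218541
  x_3 = 1.084042 - (-0.218541)×(1.084042 - 2.100000)/(-0.218541 - 1.756170)
       = 1.196478
Iteration 3:
  f(1.084042) = -0.218541
  f(1.196478) = -0.123116
  x_4 = 1.196478 - (-0.123116)×(1.196478 - 1.084042)/(-0.123116 - (-0.218541))
       = 1.341540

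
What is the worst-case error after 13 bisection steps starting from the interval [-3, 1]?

Bisection error bound: |error| ≤ (b-a)/2^n
|error| ≤ (1 - (-3))/2^13 = 4/2^13
|error| ≤ 0.0004882812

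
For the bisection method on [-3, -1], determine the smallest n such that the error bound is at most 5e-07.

We need (b-a)/2^n ≤ 5e-07
(-1 - (-3))/2^n ≤ 5e-07
2/2^n ≤ 5e-07
2^n ≥ 4000000
n ≥ log₂(4000000) = 21.93
n ≥ 22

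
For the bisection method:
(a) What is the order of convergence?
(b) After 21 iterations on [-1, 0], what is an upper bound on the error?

(a) Bisection has linear (order 1) convergence; the error is halved each step.

(b) Error bound = (b-a)/2^n = (0 - (-1))/2^{21}
    = 1/2^{21}

(a) 1 (linear); (b) error ≤ 4.77e-07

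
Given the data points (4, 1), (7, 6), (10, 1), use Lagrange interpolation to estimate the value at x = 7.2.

Lagrange interpolation formula:
P(x) = Σ yᵢ × Lᵢ(x)
where Lᵢ(x) = Π_{j≠i} (x - xⱼ)/(xᵢ - xⱼ)

L_0(7.2) = (7.2 - 7)/(4 - 7) × (7.2 - 10)/(4 - 10) = -0.031111
L_1(7.2) = (7.2 - 4)/(7 - 4) × (7.2 - 10)/(7 - 10) = 0.995556
L_2(7.2) = (7.2 - 4)/(10 - 4) × (7.2 - 7)/(10 - 7) = 0.035556

P(7.2) = 1×L_0(7.2) + 6×L_1(7.2) + 1×L_2(7.2)
P(7.2) = 5.977778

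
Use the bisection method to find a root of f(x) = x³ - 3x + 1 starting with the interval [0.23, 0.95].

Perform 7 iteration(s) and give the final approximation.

f(x) = x³ - 3x + 1
Initial interval: [0.23, 0.95]

Iteration 1:
  c_1 = (0.230000 + 0.950000)/2 = 0.590000
  f(c_1) = f(0.590000) = -0.564621
  f(a) × f(c) < 0, new interval: [0.230000, 0.590000]
Iteration 2:
  c_2 = (0.230000 + 0.590000)/2 = 0.410000
  f(c_2) = f(0.410000) = -0.161079
  f(a) × f(c) < 0, new interval: [0.230000, 0.410000]
Iteration 3:
  c_3 = (0.230000 + 0.410000)/2 = 0.320000
  f(c_3) = f(0.320000) = 0.072768
  f(a) × f(c) ≥ 0, new interval: [0.320000, 0.410000]
Iteration 4:
  c_4 = (0.320000 + 0.410000)/2 = 0.365000
  f(c_4) = f(0.365000) = -0.046373
  f(a) × f(c) < 0, new interval: [0.320000, 0.365000]
Iteration 5:
  c_5 = (0.320000 + 0.365000)/2 = 0.342500
  f(c_5) = f(0.342500) = 0.012677
  f(a) × f(c) ≥ 0, new interval: [0.342500, 0.365000]
Iteration 6:
  c_6 = (0.342500 + 0.365000)/2 = 0.353750
  f(c_6) = f(0.353750) = -0.016982
  f(a) × f(c) < 0, new interval: [0.342500, 0.353750]
Iteration 7:
  c_7 = (0.342500 + 0.353750)/2 = 0.348125
  f(c_7) = f(0.348125) = -0.002185
  f(a) × f(c) < 0, new interval: [0.342500, 0.348125]

After 7 iteration(s), the approximation is c_7 = 0.348125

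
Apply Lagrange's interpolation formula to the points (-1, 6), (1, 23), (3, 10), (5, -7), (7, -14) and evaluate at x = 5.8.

Lagrange interpolation formula:
P(x) = Σ yᵢ × Lᵢ(x)
where Lᵢ(x) = Π_{j≠i} (x - xⱼ)/(xᵢ - xⱼ)

L_0(5.8) = (5.8 - 1)/(-1 - 1) × (5.8 - 3)/(-1 - 3) × (5.8 - 5)/(-1 - 5) × (5.8 - 7)/(-1 - 7) = -0.033600
L_1(5.8) = (5.8 - (-1))/(1 - (-1)) × (5.8 - 3)/(1 - 3) × (5.8 - 5)/(1 - 5) × (5.8 - 7)/(1 - 7) = 0.190400
L_2(5.8) = (5.8 - (-1))/(3 - (-1)) × (5.8 - 1)/(3 - 1) × (5.8 - 5)/(3 - 5) × (5.8 - 7)/(3 - 7) = -0.489600
L_3(5.8) = (5.8 - (-1))/(5 - (-1)) × (5.8 - 1)/(5 - 1) × (5.8 - 3)/(5 - 3) × (5.8 - 7)/(5 - 7) = 1.142400
L_4(5.8) = (5.8 - (-1))/(7 - (-1)) × (5.8 - 1)/(7 - 1) × (5.8 - 3)/(7 - 3) × (5.8 - 5)/(7 - 5) = 0.190400

P(5.8) = 6×L_0(5.8) + 23×L_1(5.8) + 10×L_2(5.8) + (-7)×L_3(5.8) + (-14)×L_4(5.8)
P(5.8) = -11.380800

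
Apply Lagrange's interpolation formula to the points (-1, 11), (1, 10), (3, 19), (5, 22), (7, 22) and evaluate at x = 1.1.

Lagrange interpolation formula:
P(x) = Σ yᵢ × Lᵢ(x)
where Lᵢ(x) = Π_{j≠i} (x - xⱼ)/(xᵢ - xⱼ)

L_0(1.1) = (1.1 - 1)/(-1 - 1) × (1.1 - 3)/(-1 - 3) × (1.1 - 5)/(-1 - 5) × (1.1 - 7)/(-1 - 7) = -0.011385
L_1(1.1) = (1.1 - (-1))/(1 - (-1)) × (1.1 - 3)/(1 - 3) × (1.1 - 5)/(1 - 5) × (1.1 - 7)/(1 - 7) = 0.956353
L_2(1.1) = (1.1 - (-1))/(3 - (-1)) × (1.1 - 1)/(3 - 1) × (1.1 - 5)/(3 - 5) × (1.1 - 7)/(3 - 7) = 0.075502
L_3(1.1) = (1.1 - (-1))/(5 - (-1)) × (1.1 - 1)/(5 - 1) × (1.1 - 3)/(5 - 3) × (1.1 - 7)/(5 - 7) = -0.024522
L_4(1.1) = (1.1 - (-1))/(7 - (-1)) × (1.1 - 1)/(7 - 1) × (1.1 - 3)/(7 - 3) × (1.1 - 5)/(7 - 5) = 0.004052

P(1.1) = 11×L_0(1.1) + 10×L_1(1.1) + 19×L_2(1.1) + 22×L_3(1.1) + 22×L_4(1.1)
P(1.1) = 10.422495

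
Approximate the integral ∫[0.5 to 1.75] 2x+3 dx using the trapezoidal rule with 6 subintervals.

f(x) = 2x+3
a = 0.5, b = 1.75, n = 6
h = (b - a)/n = 0.208333

Trapezoidal rule: (h/2)[f(x₀) + 2f(x₁) + 2f(x₂) + ... + f(xₙ)]

x_0 = 0.5000, f(x_0) = 4.000000, coefficient = 1
x_1 = 0.7083, f(x_1) = 4.416667, coefficient = 2
x_2 = 0.9167, f(x_2) = 4.833333, coefficient = 2
x_3 = 1.1250, f(x_3) = 5.250000, coefficient = 2
x_4 = 1.3333, f(x_4) = 5.666667, coefficient = 2
x_5 = 1.5417, f(x_5) = 6.083333, coefficient = 2
x_6 = 1.7500, f(x_6) = 6.500000, coefficient = 1

I ≈ (0.208333/2) × 63.000000 = 6.562500
Exact value: 6.562500
Error: 0.000000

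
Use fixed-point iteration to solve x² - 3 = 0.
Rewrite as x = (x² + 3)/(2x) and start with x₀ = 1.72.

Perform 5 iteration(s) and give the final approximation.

Equation: x² - 3 = 0
Fixed-point form: x = (x² + 3)/(2x)
x₀ = 1.72

x_1 = g(1.720000) = 1.732093
x_2 = g(1.732093) = 1.732051
x_3 = g(1.732051) = 1.732051
x_4 = g(1.732051) = 1.732051
x_5 = g(1.732051) = 1.732051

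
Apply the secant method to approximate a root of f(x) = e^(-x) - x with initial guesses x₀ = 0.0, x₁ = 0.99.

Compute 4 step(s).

f(x) = e^(-x) - x
x₀ = 0.0, x₁ = 0.99

Secant formula: x_{n+1} = x_n - f(x_n)(x_n - x_{n-1})/(f(x_n) - f(x_{n-1}))

Iteration 1:
  f(0.000000) = 1.000000
  f(0.990000) = -0.618423
  x_2 = 0.990000 - (-0.618423)×(0.990000 - 0.000000)/(-0.618423 - 1.000000)
       = 0.611706
Iteration 2:
  f(0.990000) = -0.618423
  f(0.611706) = -0.069282
  x_3 = 0.611706 - (-0.069282)×(0.611706 - 0.990000)/(-0.069282 - (-0.618423))
       = 0.563979
Iteration 3:
  f(0.611706) = -0.069282
  f(0.563979) = 0.004961
  x_4 = 0.563979 - 0.004961×(0.563979 - 0.611706)/(0.004961 - (-0.069282))
       = 0.567169
Iteration 4:
  f(0.563979) = 0.004961
  f(0.567169) = -0.000040
  x_5 = 0.567169 - (-0.000040)×(0.567169 - 0.563979)/(-0.000040 - 0.004961)
       = 0.567143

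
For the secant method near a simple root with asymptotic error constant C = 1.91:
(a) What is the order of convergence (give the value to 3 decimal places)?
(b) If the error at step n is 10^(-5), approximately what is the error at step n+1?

(a) Secant method has superlinear convergence with order φ = (1+√5)/2 ≈ 1.618.
    This means |e_{n+1}| ≈ C|e_n|^1.618.

(b) With |e_n| = 10^(-5) and C = 1.91:
    |e_{n+1}| ≈ 1.91 × (10^(-5))^1.618 = 1.91 × 10^(-8.09)

(a) ≈ 1.618 (golden ratio); (b) |e_{n+1}| ≈ 1.552e-08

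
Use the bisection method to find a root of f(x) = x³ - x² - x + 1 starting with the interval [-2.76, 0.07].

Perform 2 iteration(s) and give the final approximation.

f(x) = x³ - x² - x + 1
Initial interval: [-2.76, 0.07]

Iteration 1:
  c_1 = (-2.760000 + 0.070000)/2 = -1.345000
  f(c_1) = f(-1.345000) = -1.897164
  f(a) × f(c) ≥ 0, new interval: [-1.345000, 0.070000]
Iteration 2:
  c_2 = (-1.345000 + 0.070000)/2 = -0.637500
  f(c_2) = f(-0.637500) = 0.972010
  f(a) × f(c) < 0, new interval: [-1.345000, -0.637500]

After 2 iteration(s), the approximation is c_2 = -0.637500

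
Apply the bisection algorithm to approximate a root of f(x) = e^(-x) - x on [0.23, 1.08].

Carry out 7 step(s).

f(x) = e^(-x) - x
Initial interval: [0.23, 1.08]

Iteration 1:
  c_1 = (0.230000 + 1.080000)/2 = 0.655000
  f(c_1) = f(0.655000) = -0.135558
  f(a) × f(c) < 0, new interval: [0.230000, 0.655000]
Iteration 2:
  c_2 = (0.230000 + 0.655000)/2 = 0.442500
  f(c_2) = f(0.442500) = 0.199928
  f(a) × f(c) ≥ 0, new interval: [0.442500, 0.655000]
Iteration 3:
  c_3 = (0.442500 + 0.655000)/2 = 0.548750
  f(c_3) = f(0.548750) = 0.028921
  f(a) × f(c) ≥ 0, new interval: [0.548750, 0.655000]
Iteration 4:
  c_4 = (0.548750 + 0.655000)/2 = 0.601875
  f(c_4) = f(0.601875) = -0.054091
  f(a) × f(c) < 0, new interval: [0.548750, 0.601875]
Iteration 5:
  c_5 = (0.548750 + 0.601875)/2 = 0.575313
  f(c_5) = f(0.575313) = -0.012783
  f(a) × f(c) < 0, new interval: [0.548750, 0.575313]
Iteration 6:
  c_6 = (0.548750 + 0.575313)/2 = 0.562031
  f(c_6) = f(0.562031) = 0.008019
  f(a) × f(c) ≥ 0, new interval: [0.562031, 0.575313]
Iteration 7:
  c_7 = (0.562031 + 0.575313)/2 = 0.568672
  f(c_7) = f(0.568672) = -0.002395
  f(a) × f(c) < 0, new interval: [0.562031, 0.568672]

After 7 iteration(s), the approximation is c_7 = 0.568672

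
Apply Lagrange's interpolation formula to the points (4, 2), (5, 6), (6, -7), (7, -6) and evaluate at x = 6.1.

Lagrange interpolation formula:
P(x) = Σ yᵢ × Lᵢ(x)
where Lᵢ(x) = Π_{j≠i} (x - xⱼ)/(xᵢ - xⱼ)

L_0(6.1) = (6.1 - 5)/(4 - 5) × (6.1 - 6)/(4 - 6) × (6.1 - 7)/(4 - 7) = 0.016500
L_1(6.1) = (6.1 - 4)/(5 - 4) × (6.1 - 6)/(5 - 6) × (6.1 - 7)/(5 - 7) = -0.094500
L_2(6.1) = (6.1 - 4)/(6 - 4) × (6.1 - 5)/(6 - 5) × (6.1 - 7)/(6 - 7) = 1.039500
L_3(6.1) = (6.1 - 4)/(7 - 4) × (6.1 - 5)/(7 - 5) × (6.1 - 6)/(7 - 6) = 0.038500

P(6.1) = 2×L_0(6.1) + 6×L_1(6.1) + (-7)×L_2(6.1) + (-6)×L_3(6.1)
P(6.1) = -8.041500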